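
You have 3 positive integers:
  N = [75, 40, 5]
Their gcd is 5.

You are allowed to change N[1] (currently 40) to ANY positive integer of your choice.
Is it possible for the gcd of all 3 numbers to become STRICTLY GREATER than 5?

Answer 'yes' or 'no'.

Answer: no

Derivation:
Current gcd = 5
gcd of all OTHER numbers (without N[1]=40): gcd([75, 5]) = 5
The new gcd after any change is gcd(5, new_value).
This can be at most 5.
Since 5 = old gcd 5, the gcd can only stay the same or decrease.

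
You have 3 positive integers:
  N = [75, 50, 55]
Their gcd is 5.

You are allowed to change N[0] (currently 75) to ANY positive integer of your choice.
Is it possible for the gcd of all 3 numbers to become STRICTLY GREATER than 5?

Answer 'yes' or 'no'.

Answer: no

Derivation:
Current gcd = 5
gcd of all OTHER numbers (without N[0]=75): gcd([50, 55]) = 5
The new gcd after any change is gcd(5, new_value).
This can be at most 5.
Since 5 = old gcd 5, the gcd can only stay the same or decrease.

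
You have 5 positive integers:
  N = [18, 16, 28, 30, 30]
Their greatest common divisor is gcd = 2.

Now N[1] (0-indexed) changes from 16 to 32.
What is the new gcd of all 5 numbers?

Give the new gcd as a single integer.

Answer: 2

Derivation:
Numbers: [18, 16, 28, 30, 30], gcd = 2
Change: index 1, 16 -> 32
gcd of the OTHER numbers (without index 1): gcd([18, 28, 30, 30]) = 2
New gcd = gcd(g_others, new_val) = gcd(2, 32) = 2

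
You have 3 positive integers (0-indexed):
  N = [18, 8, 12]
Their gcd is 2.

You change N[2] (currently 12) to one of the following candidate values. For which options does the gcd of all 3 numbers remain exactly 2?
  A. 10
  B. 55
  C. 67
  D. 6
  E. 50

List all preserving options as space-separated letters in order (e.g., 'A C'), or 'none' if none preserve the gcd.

Old gcd = 2; gcd of others (without N[2]) = 2
New gcd for candidate v: gcd(2, v). Preserves old gcd iff gcd(2, v) = 2.
  Option A: v=10, gcd(2,10)=2 -> preserves
  Option B: v=55, gcd(2,55)=1 -> changes
  Option C: v=67, gcd(2,67)=1 -> changes
  Option D: v=6, gcd(2,6)=2 -> preserves
  Option E: v=50, gcd(2,50)=2 -> preserves

Answer: A D E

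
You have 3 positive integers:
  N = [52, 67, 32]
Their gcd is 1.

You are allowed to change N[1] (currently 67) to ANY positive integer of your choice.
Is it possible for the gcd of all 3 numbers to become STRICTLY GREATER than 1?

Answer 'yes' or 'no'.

Current gcd = 1
gcd of all OTHER numbers (without N[1]=67): gcd([52, 32]) = 4
The new gcd after any change is gcd(4, new_value).
This can be at most 4.
Since 4 > old gcd 1, the gcd CAN increase (e.g., set N[1] = 4).

Answer: yes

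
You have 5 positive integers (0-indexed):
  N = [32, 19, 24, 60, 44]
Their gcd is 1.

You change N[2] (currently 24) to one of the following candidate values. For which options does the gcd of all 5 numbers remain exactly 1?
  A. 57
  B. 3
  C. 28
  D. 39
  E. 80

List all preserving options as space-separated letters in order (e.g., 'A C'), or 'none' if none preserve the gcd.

Old gcd = 1; gcd of others (without N[2]) = 1
New gcd for candidate v: gcd(1, v). Preserves old gcd iff gcd(1, v) = 1.
  Option A: v=57, gcd(1,57)=1 -> preserves
  Option B: v=3, gcd(1,3)=1 -> preserves
  Option C: v=28, gcd(1,28)=1 -> preserves
  Option D: v=39, gcd(1,39)=1 -> preserves
  Option E: v=80, gcd(1,80)=1 -> preserves

Answer: A B C D E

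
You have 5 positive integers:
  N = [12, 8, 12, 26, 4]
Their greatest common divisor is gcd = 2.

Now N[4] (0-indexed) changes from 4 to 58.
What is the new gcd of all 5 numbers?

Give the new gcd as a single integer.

Answer: 2

Derivation:
Numbers: [12, 8, 12, 26, 4], gcd = 2
Change: index 4, 4 -> 58
gcd of the OTHER numbers (without index 4): gcd([12, 8, 12, 26]) = 2
New gcd = gcd(g_others, new_val) = gcd(2, 58) = 2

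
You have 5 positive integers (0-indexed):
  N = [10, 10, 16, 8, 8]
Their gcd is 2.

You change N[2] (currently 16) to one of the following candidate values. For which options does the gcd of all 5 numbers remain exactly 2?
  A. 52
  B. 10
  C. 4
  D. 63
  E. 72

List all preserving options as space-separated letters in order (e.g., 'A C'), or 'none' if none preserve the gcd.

Answer: A B C E

Derivation:
Old gcd = 2; gcd of others (without N[2]) = 2
New gcd for candidate v: gcd(2, v). Preserves old gcd iff gcd(2, v) = 2.
  Option A: v=52, gcd(2,52)=2 -> preserves
  Option B: v=10, gcd(2,10)=2 -> preserves
  Option C: v=4, gcd(2,4)=2 -> preserves
  Option D: v=63, gcd(2,63)=1 -> changes
  Option E: v=72, gcd(2,72)=2 -> preserves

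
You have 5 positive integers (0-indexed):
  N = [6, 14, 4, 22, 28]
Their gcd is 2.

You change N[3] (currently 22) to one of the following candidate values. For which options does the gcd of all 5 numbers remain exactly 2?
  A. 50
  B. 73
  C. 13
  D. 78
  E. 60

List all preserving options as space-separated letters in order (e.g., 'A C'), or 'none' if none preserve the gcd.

Old gcd = 2; gcd of others (without N[3]) = 2
New gcd for candidate v: gcd(2, v). Preserves old gcd iff gcd(2, v) = 2.
  Option A: v=50, gcd(2,50)=2 -> preserves
  Option B: v=73, gcd(2,73)=1 -> changes
  Option C: v=13, gcd(2,13)=1 -> changes
  Option D: v=78, gcd(2,78)=2 -> preserves
  Option E: v=60, gcd(2,60)=2 -> preserves

Answer: A D E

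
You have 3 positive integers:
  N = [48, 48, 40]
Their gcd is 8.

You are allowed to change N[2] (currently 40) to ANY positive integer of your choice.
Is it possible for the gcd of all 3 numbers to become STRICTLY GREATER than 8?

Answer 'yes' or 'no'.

Answer: yes

Derivation:
Current gcd = 8
gcd of all OTHER numbers (without N[2]=40): gcd([48, 48]) = 48
The new gcd after any change is gcd(48, new_value).
This can be at most 48.
Since 48 > old gcd 8, the gcd CAN increase (e.g., set N[2] = 48).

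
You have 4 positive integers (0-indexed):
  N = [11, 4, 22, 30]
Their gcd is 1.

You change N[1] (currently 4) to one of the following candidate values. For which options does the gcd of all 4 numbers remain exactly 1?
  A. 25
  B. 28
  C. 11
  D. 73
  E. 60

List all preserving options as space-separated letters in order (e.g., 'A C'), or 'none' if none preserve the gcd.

Answer: A B C D E

Derivation:
Old gcd = 1; gcd of others (without N[1]) = 1
New gcd for candidate v: gcd(1, v). Preserves old gcd iff gcd(1, v) = 1.
  Option A: v=25, gcd(1,25)=1 -> preserves
  Option B: v=28, gcd(1,28)=1 -> preserves
  Option C: v=11, gcd(1,11)=1 -> preserves
  Option D: v=73, gcd(1,73)=1 -> preserves
  Option E: v=60, gcd(1,60)=1 -> preserves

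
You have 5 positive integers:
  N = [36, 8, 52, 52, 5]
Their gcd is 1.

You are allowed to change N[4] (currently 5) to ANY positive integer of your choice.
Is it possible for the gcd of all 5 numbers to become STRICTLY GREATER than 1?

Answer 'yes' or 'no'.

Answer: yes

Derivation:
Current gcd = 1
gcd of all OTHER numbers (without N[4]=5): gcd([36, 8, 52, 52]) = 4
The new gcd after any change is gcd(4, new_value).
This can be at most 4.
Since 4 > old gcd 1, the gcd CAN increase (e.g., set N[4] = 4).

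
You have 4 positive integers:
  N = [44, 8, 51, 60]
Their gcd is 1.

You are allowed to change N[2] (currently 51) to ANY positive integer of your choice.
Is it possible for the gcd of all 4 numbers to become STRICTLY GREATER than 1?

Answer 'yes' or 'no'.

Current gcd = 1
gcd of all OTHER numbers (without N[2]=51): gcd([44, 8, 60]) = 4
The new gcd after any change is gcd(4, new_value).
This can be at most 4.
Since 4 > old gcd 1, the gcd CAN increase (e.g., set N[2] = 4).

Answer: yes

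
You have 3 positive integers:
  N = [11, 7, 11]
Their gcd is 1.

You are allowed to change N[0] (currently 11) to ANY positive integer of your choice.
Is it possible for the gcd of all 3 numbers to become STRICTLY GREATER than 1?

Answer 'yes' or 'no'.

Current gcd = 1
gcd of all OTHER numbers (without N[0]=11): gcd([7, 11]) = 1
The new gcd after any change is gcd(1, new_value).
This can be at most 1.
Since 1 = old gcd 1, the gcd can only stay the same or decrease.

Answer: no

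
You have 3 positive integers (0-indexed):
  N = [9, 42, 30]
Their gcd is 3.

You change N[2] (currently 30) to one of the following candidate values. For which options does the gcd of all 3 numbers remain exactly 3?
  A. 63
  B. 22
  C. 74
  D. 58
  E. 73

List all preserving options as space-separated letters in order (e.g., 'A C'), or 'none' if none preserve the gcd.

Answer: A

Derivation:
Old gcd = 3; gcd of others (without N[2]) = 3
New gcd for candidate v: gcd(3, v). Preserves old gcd iff gcd(3, v) = 3.
  Option A: v=63, gcd(3,63)=3 -> preserves
  Option B: v=22, gcd(3,22)=1 -> changes
  Option C: v=74, gcd(3,74)=1 -> changes
  Option D: v=58, gcd(3,58)=1 -> changes
  Option E: v=73, gcd(3,73)=1 -> changes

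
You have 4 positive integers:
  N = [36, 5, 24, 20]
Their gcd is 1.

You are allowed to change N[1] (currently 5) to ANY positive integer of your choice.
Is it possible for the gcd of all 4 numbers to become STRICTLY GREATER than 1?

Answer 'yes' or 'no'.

Current gcd = 1
gcd of all OTHER numbers (without N[1]=5): gcd([36, 24, 20]) = 4
The new gcd after any change is gcd(4, new_value).
This can be at most 4.
Since 4 > old gcd 1, the gcd CAN increase (e.g., set N[1] = 4).

Answer: yes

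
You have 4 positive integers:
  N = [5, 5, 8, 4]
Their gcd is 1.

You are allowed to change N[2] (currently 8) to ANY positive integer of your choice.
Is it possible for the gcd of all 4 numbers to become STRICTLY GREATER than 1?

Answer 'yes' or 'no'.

Current gcd = 1
gcd of all OTHER numbers (without N[2]=8): gcd([5, 5, 4]) = 1
The new gcd after any change is gcd(1, new_value).
This can be at most 1.
Since 1 = old gcd 1, the gcd can only stay the same or decrease.

Answer: no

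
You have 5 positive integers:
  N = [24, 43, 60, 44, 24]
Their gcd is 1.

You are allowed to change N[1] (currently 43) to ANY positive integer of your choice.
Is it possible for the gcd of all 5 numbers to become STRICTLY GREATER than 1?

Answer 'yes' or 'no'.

Current gcd = 1
gcd of all OTHER numbers (without N[1]=43): gcd([24, 60, 44, 24]) = 4
The new gcd after any change is gcd(4, new_value).
This can be at most 4.
Since 4 > old gcd 1, the gcd CAN increase (e.g., set N[1] = 4).

Answer: yes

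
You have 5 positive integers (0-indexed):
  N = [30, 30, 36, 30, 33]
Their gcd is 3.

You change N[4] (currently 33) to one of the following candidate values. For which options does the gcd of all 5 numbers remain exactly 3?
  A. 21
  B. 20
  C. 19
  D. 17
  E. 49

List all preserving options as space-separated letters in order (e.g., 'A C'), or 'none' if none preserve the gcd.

Answer: A

Derivation:
Old gcd = 3; gcd of others (without N[4]) = 6
New gcd for candidate v: gcd(6, v). Preserves old gcd iff gcd(6, v) = 3.
  Option A: v=21, gcd(6,21)=3 -> preserves
  Option B: v=20, gcd(6,20)=2 -> changes
  Option C: v=19, gcd(6,19)=1 -> changes
  Option D: v=17, gcd(6,17)=1 -> changes
  Option E: v=49, gcd(6,49)=1 -> changes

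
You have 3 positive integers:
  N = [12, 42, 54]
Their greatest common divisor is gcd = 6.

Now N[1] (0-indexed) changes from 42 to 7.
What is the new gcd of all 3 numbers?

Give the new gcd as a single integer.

Numbers: [12, 42, 54], gcd = 6
Change: index 1, 42 -> 7
gcd of the OTHER numbers (without index 1): gcd([12, 54]) = 6
New gcd = gcd(g_others, new_val) = gcd(6, 7) = 1

Answer: 1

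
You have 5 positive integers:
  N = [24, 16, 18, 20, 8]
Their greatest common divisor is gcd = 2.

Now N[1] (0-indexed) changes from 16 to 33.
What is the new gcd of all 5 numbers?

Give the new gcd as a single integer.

Answer: 1

Derivation:
Numbers: [24, 16, 18, 20, 8], gcd = 2
Change: index 1, 16 -> 33
gcd of the OTHER numbers (without index 1): gcd([24, 18, 20, 8]) = 2
New gcd = gcd(g_others, new_val) = gcd(2, 33) = 1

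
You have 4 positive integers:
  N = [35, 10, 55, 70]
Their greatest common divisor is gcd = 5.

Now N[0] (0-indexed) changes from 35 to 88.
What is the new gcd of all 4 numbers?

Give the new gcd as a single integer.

Answer: 1

Derivation:
Numbers: [35, 10, 55, 70], gcd = 5
Change: index 0, 35 -> 88
gcd of the OTHER numbers (without index 0): gcd([10, 55, 70]) = 5
New gcd = gcd(g_others, new_val) = gcd(5, 88) = 1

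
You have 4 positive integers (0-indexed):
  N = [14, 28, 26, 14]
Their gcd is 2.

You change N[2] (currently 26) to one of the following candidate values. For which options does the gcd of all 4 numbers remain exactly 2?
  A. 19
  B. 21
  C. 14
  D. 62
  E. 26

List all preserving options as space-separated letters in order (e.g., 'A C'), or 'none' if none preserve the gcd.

Old gcd = 2; gcd of others (without N[2]) = 14
New gcd for candidate v: gcd(14, v). Preserves old gcd iff gcd(14, v) = 2.
  Option A: v=19, gcd(14,19)=1 -> changes
  Option B: v=21, gcd(14,21)=7 -> changes
  Option C: v=14, gcd(14,14)=14 -> changes
  Option D: v=62, gcd(14,62)=2 -> preserves
  Option E: v=26, gcd(14,26)=2 -> preserves

Answer: D E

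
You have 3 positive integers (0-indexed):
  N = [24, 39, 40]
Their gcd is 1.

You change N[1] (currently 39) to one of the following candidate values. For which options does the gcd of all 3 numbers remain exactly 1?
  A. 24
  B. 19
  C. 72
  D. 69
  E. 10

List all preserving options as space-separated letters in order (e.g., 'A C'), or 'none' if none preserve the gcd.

Answer: B D

Derivation:
Old gcd = 1; gcd of others (without N[1]) = 8
New gcd for candidate v: gcd(8, v). Preserves old gcd iff gcd(8, v) = 1.
  Option A: v=24, gcd(8,24)=8 -> changes
  Option B: v=19, gcd(8,19)=1 -> preserves
  Option C: v=72, gcd(8,72)=8 -> changes
  Option D: v=69, gcd(8,69)=1 -> preserves
  Option E: v=10, gcd(8,10)=2 -> changes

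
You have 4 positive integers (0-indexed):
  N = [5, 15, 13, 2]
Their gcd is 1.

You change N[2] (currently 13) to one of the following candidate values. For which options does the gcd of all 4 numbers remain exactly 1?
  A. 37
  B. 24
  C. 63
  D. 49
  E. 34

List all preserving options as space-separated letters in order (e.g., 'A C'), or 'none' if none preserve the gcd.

Old gcd = 1; gcd of others (without N[2]) = 1
New gcd for candidate v: gcd(1, v). Preserves old gcd iff gcd(1, v) = 1.
  Option A: v=37, gcd(1,37)=1 -> preserves
  Option B: v=24, gcd(1,24)=1 -> preserves
  Option C: v=63, gcd(1,63)=1 -> preserves
  Option D: v=49, gcd(1,49)=1 -> preserves
  Option E: v=34, gcd(1,34)=1 -> preserves

Answer: A B C D E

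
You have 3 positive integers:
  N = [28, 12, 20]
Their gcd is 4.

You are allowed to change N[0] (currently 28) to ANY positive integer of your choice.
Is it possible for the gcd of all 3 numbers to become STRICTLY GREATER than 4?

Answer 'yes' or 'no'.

Current gcd = 4
gcd of all OTHER numbers (without N[0]=28): gcd([12, 20]) = 4
The new gcd after any change is gcd(4, new_value).
This can be at most 4.
Since 4 = old gcd 4, the gcd can only stay the same or decrease.

Answer: no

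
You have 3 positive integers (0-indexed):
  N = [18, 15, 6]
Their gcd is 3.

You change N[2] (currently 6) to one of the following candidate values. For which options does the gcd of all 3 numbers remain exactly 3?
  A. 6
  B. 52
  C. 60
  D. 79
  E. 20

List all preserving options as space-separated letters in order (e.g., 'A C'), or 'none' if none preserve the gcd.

Old gcd = 3; gcd of others (without N[2]) = 3
New gcd for candidate v: gcd(3, v). Preserves old gcd iff gcd(3, v) = 3.
  Option A: v=6, gcd(3,6)=3 -> preserves
  Option B: v=52, gcd(3,52)=1 -> changes
  Option C: v=60, gcd(3,60)=3 -> preserves
  Option D: v=79, gcd(3,79)=1 -> changes
  Option E: v=20, gcd(3,20)=1 -> changes

Answer: A C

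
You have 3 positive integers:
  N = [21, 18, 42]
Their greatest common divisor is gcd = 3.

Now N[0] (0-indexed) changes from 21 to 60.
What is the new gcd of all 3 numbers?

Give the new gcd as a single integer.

Numbers: [21, 18, 42], gcd = 3
Change: index 0, 21 -> 60
gcd of the OTHER numbers (without index 0): gcd([18, 42]) = 6
New gcd = gcd(g_others, new_val) = gcd(6, 60) = 6

Answer: 6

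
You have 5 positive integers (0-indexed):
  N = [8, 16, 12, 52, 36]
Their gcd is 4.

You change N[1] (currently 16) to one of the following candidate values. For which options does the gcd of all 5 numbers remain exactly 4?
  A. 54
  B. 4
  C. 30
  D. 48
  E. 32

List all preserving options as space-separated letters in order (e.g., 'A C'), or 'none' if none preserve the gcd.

Old gcd = 4; gcd of others (without N[1]) = 4
New gcd for candidate v: gcd(4, v). Preserves old gcd iff gcd(4, v) = 4.
  Option A: v=54, gcd(4,54)=2 -> changes
  Option B: v=4, gcd(4,4)=4 -> preserves
  Option C: v=30, gcd(4,30)=2 -> changes
  Option D: v=48, gcd(4,48)=4 -> preserves
  Option E: v=32, gcd(4,32)=4 -> preserves

Answer: B D E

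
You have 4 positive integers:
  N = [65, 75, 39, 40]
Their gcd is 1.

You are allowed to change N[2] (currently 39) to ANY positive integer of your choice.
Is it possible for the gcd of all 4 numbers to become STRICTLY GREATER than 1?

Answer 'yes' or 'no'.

Current gcd = 1
gcd of all OTHER numbers (without N[2]=39): gcd([65, 75, 40]) = 5
The new gcd after any change is gcd(5, new_value).
This can be at most 5.
Since 5 > old gcd 1, the gcd CAN increase (e.g., set N[2] = 5).

Answer: yes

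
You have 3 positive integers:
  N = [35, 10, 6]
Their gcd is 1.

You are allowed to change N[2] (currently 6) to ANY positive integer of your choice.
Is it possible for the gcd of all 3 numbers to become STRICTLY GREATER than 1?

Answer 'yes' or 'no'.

Current gcd = 1
gcd of all OTHER numbers (without N[2]=6): gcd([35, 10]) = 5
The new gcd after any change is gcd(5, new_value).
This can be at most 5.
Since 5 > old gcd 1, the gcd CAN increase (e.g., set N[2] = 5).

Answer: yes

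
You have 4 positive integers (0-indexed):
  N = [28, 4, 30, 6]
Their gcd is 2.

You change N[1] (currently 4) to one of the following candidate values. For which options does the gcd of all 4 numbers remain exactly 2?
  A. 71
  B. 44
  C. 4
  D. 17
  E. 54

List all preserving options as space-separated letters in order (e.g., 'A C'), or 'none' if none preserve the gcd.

Old gcd = 2; gcd of others (without N[1]) = 2
New gcd for candidate v: gcd(2, v). Preserves old gcd iff gcd(2, v) = 2.
  Option A: v=71, gcd(2,71)=1 -> changes
  Option B: v=44, gcd(2,44)=2 -> preserves
  Option C: v=4, gcd(2,4)=2 -> preserves
  Option D: v=17, gcd(2,17)=1 -> changes
  Option E: v=54, gcd(2,54)=2 -> preserves

Answer: B C E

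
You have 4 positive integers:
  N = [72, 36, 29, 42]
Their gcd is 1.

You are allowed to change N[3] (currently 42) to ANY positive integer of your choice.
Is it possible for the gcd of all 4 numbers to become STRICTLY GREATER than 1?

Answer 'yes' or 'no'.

Answer: no

Derivation:
Current gcd = 1
gcd of all OTHER numbers (without N[3]=42): gcd([72, 36, 29]) = 1
The new gcd after any change is gcd(1, new_value).
This can be at most 1.
Since 1 = old gcd 1, the gcd can only stay the same or decrease.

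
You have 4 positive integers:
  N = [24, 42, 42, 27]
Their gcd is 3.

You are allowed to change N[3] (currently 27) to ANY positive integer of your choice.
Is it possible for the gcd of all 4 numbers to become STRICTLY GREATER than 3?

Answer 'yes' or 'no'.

Answer: yes

Derivation:
Current gcd = 3
gcd of all OTHER numbers (without N[3]=27): gcd([24, 42, 42]) = 6
The new gcd after any change is gcd(6, new_value).
This can be at most 6.
Since 6 > old gcd 3, the gcd CAN increase (e.g., set N[3] = 6).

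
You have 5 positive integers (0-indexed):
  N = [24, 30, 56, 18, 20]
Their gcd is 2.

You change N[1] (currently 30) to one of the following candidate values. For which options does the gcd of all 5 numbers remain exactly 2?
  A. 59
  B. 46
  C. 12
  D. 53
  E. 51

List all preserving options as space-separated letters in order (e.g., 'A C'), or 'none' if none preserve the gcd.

Old gcd = 2; gcd of others (without N[1]) = 2
New gcd for candidate v: gcd(2, v). Preserves old gcd iff gcd(2, v) = 2.
  Option A: v=59, gcd(2,59)=1 -> changes
  Option B: v=46, gcd(2,46)=2 -> preserves
  Option C: v=12, gcd(2,12)=2 -> preserves
  Option D: v=53, gcd(2,53)=1 -> changes
  Option E: v=51, gcd(2,51)=1 -> changes

Answer: B C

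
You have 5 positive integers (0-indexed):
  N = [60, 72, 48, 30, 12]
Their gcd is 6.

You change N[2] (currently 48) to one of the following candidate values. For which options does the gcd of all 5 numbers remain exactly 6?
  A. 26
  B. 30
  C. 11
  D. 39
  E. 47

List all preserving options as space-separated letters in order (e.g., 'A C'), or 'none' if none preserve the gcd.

Answer: B

Derivation:
Old gcd = 6; gcd of others (without N[2]) = 6
New gcd for candidate v: gcd(6, v). Preserves old gcd iff gcd(6, v) = 6.
  Option A: v=26, gcd(6,26)=2 -> changes
  Option B: v=30, gcd(6,30)=6 -> preserves
  Option C: v=11, gcd(6,11)=1 -> changes
  Option D: v=39, gcd(6,39)=3 -> changes
  Option E: v=47, gcd(6,47)=1 -> changes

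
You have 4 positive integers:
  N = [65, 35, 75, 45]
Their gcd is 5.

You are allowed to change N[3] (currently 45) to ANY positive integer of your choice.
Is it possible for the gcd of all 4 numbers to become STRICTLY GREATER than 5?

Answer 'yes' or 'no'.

Answer: no

Derivation:
Current gcd = 5
gcd of all OTHER numbers (without N[3]=45): gcd([65, 35, 75]) = 5
The new gcd after any change is gcd(5, new_value).
This can be at most 5.
Since 5 = old gcd 5, the gcd can only stay the same or decrease.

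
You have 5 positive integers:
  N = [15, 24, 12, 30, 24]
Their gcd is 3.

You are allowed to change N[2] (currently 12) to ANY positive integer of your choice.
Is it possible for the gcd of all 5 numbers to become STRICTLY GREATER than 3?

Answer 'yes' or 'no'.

Current gcd = 3
gcd of all OTHER numbers (without N[2]=12): gcd([15, 24, 30, 24]) = 3
The new gcd after any change is gcd(3, new_value).
This can be at most 3.
Since 3 = old gcd 3, the gcd can only stay the same or decrease.

Answer: no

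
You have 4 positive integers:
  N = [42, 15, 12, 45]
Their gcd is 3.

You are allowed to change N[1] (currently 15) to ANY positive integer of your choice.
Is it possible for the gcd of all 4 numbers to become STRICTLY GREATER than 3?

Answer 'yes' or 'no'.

Answer: no

Derivation:
Current gcd = 3
gcd of all OTHER numbers (without N[1]=15): gcd([42, 12, 45]) = 3
The new gcd after any change is gcd(3, new_value).
This can be at most 3.
Since 3 = old gcd 3, the gcd can only stay the same or decrease.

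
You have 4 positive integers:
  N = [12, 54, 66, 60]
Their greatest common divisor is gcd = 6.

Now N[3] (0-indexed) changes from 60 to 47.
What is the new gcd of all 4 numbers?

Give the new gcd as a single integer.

Numbers: [12, 54, 66, 60], gcd = 6
Change: index 3, 60 -> 47
gcd of the OTHER numbers (without index 3): gcd([12, 54, 66]) = 6
New gcd = gcd(g_others, new_val) = gcd(6, 47) = 1

Answer: 1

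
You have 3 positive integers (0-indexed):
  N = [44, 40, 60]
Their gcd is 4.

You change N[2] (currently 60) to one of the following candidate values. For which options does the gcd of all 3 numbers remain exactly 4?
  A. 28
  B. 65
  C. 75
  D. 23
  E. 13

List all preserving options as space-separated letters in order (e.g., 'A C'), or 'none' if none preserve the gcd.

Answer: A

Derivation:
Old gcd = 4; gcd of others (without N[2]) = 4
New gcd for candidate v: gcd(4, v). Preserves old gcd iff gcd(4, v) = 4.
  Option A: v=28, gcd(4,28)=4 -> preserves
  Option B: v=65, gcd(4,65)=1 -> changes
  Option C: v=75, gcd(4,75)=1 -> changes
  Option D: v=23, gcd(4,23)=1 -> changes
  Option E: v=13, gcd(4,13)=1 -> changes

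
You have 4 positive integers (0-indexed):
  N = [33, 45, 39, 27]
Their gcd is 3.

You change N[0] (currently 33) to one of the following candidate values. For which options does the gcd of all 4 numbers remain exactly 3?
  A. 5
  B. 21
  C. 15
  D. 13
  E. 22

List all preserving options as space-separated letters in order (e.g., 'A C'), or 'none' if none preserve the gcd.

Old gcd = 3; gcd of others (without N[0]) = 3
New gcd for candidate v: gcd(3, v). Preserves old gcd iff gcd(3, v) = 3.
  Option A: v=5, gcd(3,5)=1 -> changes
  Option B: v=21, gcd(3,21)=3 -> preserves
  Option C: v=15, gcd(3,15)=3 -> preserves
  Option D: v=13, gcd(3,13)=1 -> changes
  Option E: v=22, gcd(3,22)=1 -> changes

Answer: B C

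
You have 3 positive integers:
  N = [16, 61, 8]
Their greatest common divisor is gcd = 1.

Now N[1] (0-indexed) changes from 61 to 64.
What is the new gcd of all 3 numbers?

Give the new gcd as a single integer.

Numbers: [16, 61, 8], gcd = 1
Change: index 1, 61 -> 64
gcd of the OTHER numbers (without index 1): gcd([16, 8]) = 8
New gcd = gcd(g_others, new_val) = gcd(8, 64) = 8

Answer: 8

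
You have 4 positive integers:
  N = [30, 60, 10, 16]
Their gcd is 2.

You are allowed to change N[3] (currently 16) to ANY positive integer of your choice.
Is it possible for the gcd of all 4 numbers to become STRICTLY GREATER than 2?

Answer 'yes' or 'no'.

Answer: yes

Derivation:
Current gcd = 2
gcd of all OTHER numbers (without N[3]=16): gcd([30, 60, 10]) = 10
The new gcd after any change is gcd(10, new_value).
This can be at most 10.
Since 10 > old gcd 2, the gcd CAN increase (e.g., set N[3] = 10).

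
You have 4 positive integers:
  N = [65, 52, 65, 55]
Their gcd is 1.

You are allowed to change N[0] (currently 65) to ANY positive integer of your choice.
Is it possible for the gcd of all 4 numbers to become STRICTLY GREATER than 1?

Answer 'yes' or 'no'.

Answer: no

Derivation:
Current gcd = 1
gcd of all OTHER numbers (without N[0]=65): gcd([52, 65, 55]) = 1
The new gcd after any change is gcd(1, new_value).
This can be at most 1.
Since 1 = old gcd 1, the gcd can only stay the same or decrease.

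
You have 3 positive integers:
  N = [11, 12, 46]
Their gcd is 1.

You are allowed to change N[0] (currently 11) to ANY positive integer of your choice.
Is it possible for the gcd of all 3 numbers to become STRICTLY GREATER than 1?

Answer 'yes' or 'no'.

Answer: yes

Derivation:
Current gcd = 1
gcd of all OTHER numbers (without N[0]=11): gcd([12, 46]) = 2
The new gcd after any change is gcd(2, new_value).
This can be at most 2.
Since 2 > old gcd 1, the gcd CAN increase (e.g., set N[0] = 2).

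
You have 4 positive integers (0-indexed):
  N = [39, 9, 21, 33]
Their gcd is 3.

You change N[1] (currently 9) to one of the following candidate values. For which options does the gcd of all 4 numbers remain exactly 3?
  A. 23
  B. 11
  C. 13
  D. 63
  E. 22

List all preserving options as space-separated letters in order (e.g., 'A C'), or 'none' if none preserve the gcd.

Answer: D

Derivation:
Old gcd = 3; gcd of others (without N[1]) = 3
New gcd for candidate v: gcd(3, v). Preserves old gcd iff gcd(3, v) = 3.
  Option A: v=23, gcd(3,23)=1 -> changes
  Option B: v=11, gcd(3,11)=1 -> changes
  Option C: v=13, gcd(3,13)=1 -> changes
  Option D: v=63, gcd(3,63)=3 -> preserves
  Option E: v=22, gcd(3,22)=1 -> changes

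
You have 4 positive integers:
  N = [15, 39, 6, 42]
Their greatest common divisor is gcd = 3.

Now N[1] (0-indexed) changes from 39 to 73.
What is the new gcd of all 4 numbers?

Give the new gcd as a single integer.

Answer: 1

Derivation:
Numbers: [15, 39, 6, 42], gcd = 3
Change: index 1, 39 -> 73
gcd of the OTHER numbers (without index 1): gcd([15, 6, 42]) = 3
New gcd = gcd(g_others, new_val) = gcd(3, 73) = 1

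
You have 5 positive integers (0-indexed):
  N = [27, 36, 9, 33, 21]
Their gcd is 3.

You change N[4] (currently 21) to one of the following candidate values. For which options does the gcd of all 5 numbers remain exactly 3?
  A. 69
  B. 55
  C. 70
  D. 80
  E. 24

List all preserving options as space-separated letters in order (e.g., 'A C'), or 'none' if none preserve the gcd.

Answer: A E

Derivation:
Old gcd = 3; gcd of others (without N[4]) = 3
New gcd for candidate v: gcd(3, v). Preserves old gcd iff gcd(3, v) = 3.
  Option A: v=69, gcd(3,69)=3 -> preserves
  Option B: v=55, gcd(3,55)=1 -> changes
  Option C: v=70, gcd(3,70)=1 -> changes
  Option D: v=80, gcd(3,80)=1 -> changes
  Option E: v=24, gcd(3,24)=3 -> preserves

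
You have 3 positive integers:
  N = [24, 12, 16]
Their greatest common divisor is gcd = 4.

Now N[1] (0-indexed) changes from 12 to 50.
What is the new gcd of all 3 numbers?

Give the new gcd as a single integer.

Numbers: [24, 12, 16], gcd = 4
Change: index 1, 12 -> 50
gcd of the OTHER numbers (without index 1): gcd([24, 16]) = 8
New gcd = gcd(g_others, new_val) = gcd(8, 50) = 2

Answer: 2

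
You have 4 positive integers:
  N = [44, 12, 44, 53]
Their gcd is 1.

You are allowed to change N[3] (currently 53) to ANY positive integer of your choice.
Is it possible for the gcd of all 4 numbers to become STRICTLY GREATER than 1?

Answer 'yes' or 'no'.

Answer: yes

Derivation:
Current gcd = 1
gcd of all OTHER numbers (without N[3]=53): gcd([44, 12, 44]) = 4
The new gcd after any change is gcd(4, new_value).
This can be at most 4.
Since 4 > old gcd 1, the gcd CAN increase (e.g., set N[3] = 4).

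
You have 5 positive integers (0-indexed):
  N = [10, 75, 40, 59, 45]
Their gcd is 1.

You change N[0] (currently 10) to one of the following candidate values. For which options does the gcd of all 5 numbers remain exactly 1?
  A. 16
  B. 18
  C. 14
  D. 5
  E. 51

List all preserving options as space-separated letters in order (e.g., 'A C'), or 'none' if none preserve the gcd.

Old gcd = 1; gcd of others (without N[0]) = 1
New gcd for candidate v: gcd(1, v). Preserves old gcd iff gcd(1, v) = 1.
  Option A: v=16, gcd(1,16)=1 -> preserves
  Option B: v=18, gcd(1,18)=1 -> preserves
  Option C: v=14, gcd(1,14)=1 -> preserves
  Option D: v=5, gcd(1,5)=1 -> preserves
  Option E: v=51, gcd(1,51)=1 -> preserves

Answer: A B C D E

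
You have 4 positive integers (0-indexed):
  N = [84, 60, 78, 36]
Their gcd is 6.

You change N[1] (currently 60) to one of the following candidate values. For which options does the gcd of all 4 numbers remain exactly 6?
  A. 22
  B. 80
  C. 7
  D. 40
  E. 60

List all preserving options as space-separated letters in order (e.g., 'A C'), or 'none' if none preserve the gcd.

Old gcd = 6; gcd of others (without N[1]) = 6
New gcd for candidate v: gcd(6, v). Preserves old gcd iff gcd(6, v) = 6.
  Option A: v=22, gcd(6,22)=2 -> changes
  Option B: v=80, gcd(6,80)=2 -> changes
  Option C: v=7, gcd(6,7)=1 -> changes
  Option D: v=40, gcd(6,40)=2 -> changes
  Option E: v=60, gcd(6,60)=6 -> preserves

Answer: E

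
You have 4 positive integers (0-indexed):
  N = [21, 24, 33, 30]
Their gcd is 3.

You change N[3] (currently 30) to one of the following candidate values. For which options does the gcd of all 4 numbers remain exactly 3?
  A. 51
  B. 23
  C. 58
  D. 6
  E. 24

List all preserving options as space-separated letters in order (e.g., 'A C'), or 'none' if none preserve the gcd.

Old gcd = 3; gcd of others (without N[3]) = 3
New gcd for candidate v: gcd(3, v). Preserves old gcd iff gcd(3, v) = 3.
  Option A: v=51, gcd(3,51)=3 -> preserves
  Option B: v=23, gcd(3,23)=1 -> changes
  Option C: v=58, gcd(3,58)=1 -> changes
  Option D: v=6, gcd(3,6)=3 -> preserves
  Option E: v=24, gcd(3,24)=3 -> preserves

Answer: A D E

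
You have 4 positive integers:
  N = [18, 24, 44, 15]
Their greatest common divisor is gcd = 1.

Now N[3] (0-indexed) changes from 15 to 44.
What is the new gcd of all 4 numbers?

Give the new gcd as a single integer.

Answer: 2

Derivation:
Numbers: [18, 24, 44, 15], gcd = 1
Change: index 3, 15 -> 44
gcd of the OTHER numbers (without index 3): gcd([18, 24, 44]) = 2
New gcd = gcd(g_others, new_val) = gcd(2, 44) = 2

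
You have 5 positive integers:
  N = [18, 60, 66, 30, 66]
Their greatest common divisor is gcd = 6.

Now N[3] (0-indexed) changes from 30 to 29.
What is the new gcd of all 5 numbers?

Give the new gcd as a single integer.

Numbers: [18, 60, 66, 30, 66], gcd = 6
Change: index 3, 30 -> 29
gcd of the OTHER numbers (without index 3): gcd([18, 60, 66, 66]) = 6
New gcd = gcd(g_others, new_val) = gcd(6, 29) = 1

Answer: 1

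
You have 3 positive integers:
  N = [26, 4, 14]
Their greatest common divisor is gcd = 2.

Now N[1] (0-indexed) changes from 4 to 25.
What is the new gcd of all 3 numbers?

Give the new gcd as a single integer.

Answer: 1

Derivation:
Numbers: [26, 4, 14], gcd = 2
Change: index 1, 4 -> 25
gcd of the OTHER numbers (without index 1): gcd([26, 14]) = 2
New gcd = gcd(g_others, new_val) = gcd(2, 25) = 1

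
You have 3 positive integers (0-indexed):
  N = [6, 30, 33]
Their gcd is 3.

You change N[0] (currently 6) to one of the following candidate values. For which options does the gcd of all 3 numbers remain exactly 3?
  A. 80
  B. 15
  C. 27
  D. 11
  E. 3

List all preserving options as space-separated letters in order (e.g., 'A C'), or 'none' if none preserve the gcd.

Answer: B C E

Derivation:
Old gcd = 3; gcd of others (without N[0]) = 3
New gcd for candidate v: gcd(3, v). Preserves old gcd iff gcd(3, v) = 3.
  Option A: v=80, gcd(3,80)=1 -> changes
  Option B: v=15, gcd(3,15)=3 -> preserves
  Option C: v=27, gcd(3,27)=3 -> preserves
  Option D: v=11, gcd(3,11)=1 -> changes
  Option E: v=3, gcd(3,3)=3 -> preserves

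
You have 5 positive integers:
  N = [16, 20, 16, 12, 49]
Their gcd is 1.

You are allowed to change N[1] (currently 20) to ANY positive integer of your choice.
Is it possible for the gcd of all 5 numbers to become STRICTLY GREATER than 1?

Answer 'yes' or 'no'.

Current gcd = 1
gcd of all OTHER numbers (without N[1]=20): gcd([16, 16, 12, 49]) = 1
The new gcd after any change is gcd(1, new_value).
This can be at most 1.
Since 1 = old gcd 1, the gcd can only stay the same or decrease.

Answer: no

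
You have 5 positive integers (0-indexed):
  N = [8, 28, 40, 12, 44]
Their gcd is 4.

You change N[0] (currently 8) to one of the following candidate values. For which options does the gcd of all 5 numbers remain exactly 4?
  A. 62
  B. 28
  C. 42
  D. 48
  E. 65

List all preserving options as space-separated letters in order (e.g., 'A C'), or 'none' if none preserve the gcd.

Old gcd = 4; gcd of others (without N[0]) = 4
New gcd for candidate v: gcd(4, v). Preserves old gcd iff gcd(4, v) = 4.
  Option A: v=62, gcd(4,62)=2 -> changes
  Option B: v=28, gcd(4,28)=4 -> preserves
  Option C: v=42, gcd(4,42)=2 -> changes
  Option D: v=48, gcd(4,48)=4 -> preserves
  Option E: v=65, gcd(4,65)=1 -> changes

Answer: B D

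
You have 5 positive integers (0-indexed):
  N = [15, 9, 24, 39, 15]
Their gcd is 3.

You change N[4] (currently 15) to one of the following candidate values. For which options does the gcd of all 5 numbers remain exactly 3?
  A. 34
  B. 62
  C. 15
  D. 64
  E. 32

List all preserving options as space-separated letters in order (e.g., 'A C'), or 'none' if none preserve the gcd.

Answer: C

Derivation:
Old gcd = 3; gcd of others (without N[4]) = 3
New gcd for candidate v: gcd(3, v). Preserves old gcd iff gcd(3, v) = 3.
  Option A: v=34, gcd(3,34)=1 -> changes
  Option B: v=62, gcd(3,62)=1 -> changes
  Option C: v=15, gcd(3,15)=3 -> preserves
  Option D: v=64, gcd(3,64)=1 -> changes
  Option E: v=32, gcd(3,32)=1 -> changes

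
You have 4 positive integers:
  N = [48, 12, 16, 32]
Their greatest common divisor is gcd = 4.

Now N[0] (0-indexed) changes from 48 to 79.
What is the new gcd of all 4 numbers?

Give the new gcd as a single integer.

Answer: 1

Derivation:
Numbers: [48, 12, 16, 32], gcd = 4
Change: index 0, 48 -> 79
gcd of the OTHER numbers (without index 0): gcd([12, 16, 32]) = 4
New gcd = gcd(g_others, new_val) = gcd(4, 79) = 1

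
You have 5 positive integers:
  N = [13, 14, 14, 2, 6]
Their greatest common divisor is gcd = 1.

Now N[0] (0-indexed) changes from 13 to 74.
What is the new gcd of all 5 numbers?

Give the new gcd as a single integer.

Numbers: [13, 14, 14, 2, 6], gcd = 1
Change: index 0, 13 -> 74
gcd of the OTHER numbers (without index 0): gcd([14, 14, 2, 6]) = 2
New gcd = gcd(g_others, new_val) = gcd(2, 74) = 2

Answer: 2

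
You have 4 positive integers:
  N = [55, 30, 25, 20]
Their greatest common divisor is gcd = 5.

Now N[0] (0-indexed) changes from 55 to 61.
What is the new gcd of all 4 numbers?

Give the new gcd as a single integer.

Numbers: [55, 30, 25, 20], gcd = 5
Change: index 0, 55 -> 61
gcd of the OTHER numbers (without index 0): gcd([30, 25, 20]) = 5
New gcd = gcd(g_others, new_val) = gcd(5, 61) = 1

Answer: 1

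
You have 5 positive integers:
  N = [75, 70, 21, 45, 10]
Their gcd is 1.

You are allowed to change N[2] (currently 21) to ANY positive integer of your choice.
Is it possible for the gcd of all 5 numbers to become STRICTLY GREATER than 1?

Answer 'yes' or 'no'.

Answer: yes

Derivation:
Current gcd = 1
gcd of all OTHER numbers (without N[2]=21): gcd([75, 70, 45, 10]) = 5
The new gcd after any change is gcd(5, new_value).
This can be at most 5.
Since 5 > old gcd 1, the gcd CAN increase (e.g., set N[2] = 5).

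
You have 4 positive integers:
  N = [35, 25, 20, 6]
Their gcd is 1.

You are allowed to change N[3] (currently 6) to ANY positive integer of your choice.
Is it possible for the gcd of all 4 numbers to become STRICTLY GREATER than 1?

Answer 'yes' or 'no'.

Current gcd = 1
gcd of all OTHER numbers (without N[3]=6): gcd([35, 25, 20]) = 5
The new gcd after any change is gcd(5, new_value).
This can be at most 5.
Since 5 > old gcd 1, the gcd CAN increase (e.g., set N[3] = 5).

Answer: yes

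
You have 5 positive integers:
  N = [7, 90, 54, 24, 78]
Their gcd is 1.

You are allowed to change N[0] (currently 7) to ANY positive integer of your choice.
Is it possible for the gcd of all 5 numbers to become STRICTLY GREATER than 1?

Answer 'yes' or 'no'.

Current gcd = 1
gcd of all OTHER numbers (without N[0]=7): gcd([90, 54, 24, 78]) = 6
The new gcd after any change is gcd(6, new_value).
This can be at most 6.
Since 6 > old gcd 1, the gcd CAN increase (e.g., set N[0] = 6).

Answer: yes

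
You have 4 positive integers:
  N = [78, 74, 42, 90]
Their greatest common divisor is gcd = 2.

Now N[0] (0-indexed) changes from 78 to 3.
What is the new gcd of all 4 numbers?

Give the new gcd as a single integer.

Numbers: [78, 74, 42, 90], gcd = 2
Change: index 0, 78 -> 3
gcd of the OTHER numbers (without index 0): gcd([74, 42, 90]) = 2
New gcd = gcd(g_others, new_val) = gcd(2, 3) = 1

Answer: 1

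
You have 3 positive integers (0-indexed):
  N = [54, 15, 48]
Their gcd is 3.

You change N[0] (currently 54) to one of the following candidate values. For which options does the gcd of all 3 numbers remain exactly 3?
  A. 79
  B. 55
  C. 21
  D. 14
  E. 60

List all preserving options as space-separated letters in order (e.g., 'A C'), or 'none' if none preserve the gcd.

Answer: C E

Derivation:
Old gcd = 3; gcd of others (without N[0]) = 3
New gcd for candidate v: gcd(3, v). Preserves old gcd iff gcd(3, v) = 3.
  Option A: v=79, gcd(3,79)=1 -> changes
  Option B: v=55, gcd(3,55)=1 -> changes
  Option C: v=21, gcd(3,21)=3 -> preserves
  Option D: v=14, gcd(3,14)=1 -> changes
  Option E: v=60, gcd(3,60)=3 -> preserves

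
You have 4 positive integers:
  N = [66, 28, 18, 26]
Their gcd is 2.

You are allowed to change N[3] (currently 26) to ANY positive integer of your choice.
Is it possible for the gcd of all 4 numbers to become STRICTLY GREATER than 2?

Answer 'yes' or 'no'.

Current gcd = 2
gcd of all OTHER numbers (without N[3]=26): gcd([66, 28, 18]) = 2
The new gcd after any change is gcd(2, new_value).
This can be at most 2.
Since 2 = old gcd 2, the gcd can only stay the same or decrease.

Answer: no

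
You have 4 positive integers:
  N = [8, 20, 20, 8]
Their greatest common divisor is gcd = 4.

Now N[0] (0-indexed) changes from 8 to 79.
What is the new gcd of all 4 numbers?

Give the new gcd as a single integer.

Answer: 1

Derivation:
Numbers: [8, 20, 20, 8], gcd = 4
Change: index 0, 8 -> 79
gcd of the OTHER numbers (without index 0): gcd([20, 20, 8]) = 4
New gcd = gcd(g_others, new_val) = gcd(4, 79) = 1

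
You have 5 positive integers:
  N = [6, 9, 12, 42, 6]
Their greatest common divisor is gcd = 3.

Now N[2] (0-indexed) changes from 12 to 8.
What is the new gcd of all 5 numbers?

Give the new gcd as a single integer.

Numbers: [6, 9, 12, 42, 6], gcd = 3
Change: index 2, 12 -> 8
gcd of the OTHER numbers (without index 2): gcd([6, 9, 42, 6]) = 3
New gcd = gcd(g_others, new_val) = gcd(3, 8) = 1

Answer: 1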